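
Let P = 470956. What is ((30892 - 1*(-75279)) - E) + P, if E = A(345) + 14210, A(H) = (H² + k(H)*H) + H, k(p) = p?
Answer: 324522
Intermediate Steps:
A(H) = H + 2*H² (A(H) = (H² + H*H) + H = (H² + H²) + H = 2*H² + H = H + 2*H²)
E = 252605 (E = 345*(1 + 2*345) + 14210 = 345*(1 + 690) + 14210 = 345*691 + 14210 = 238395 + 14210 = 252605)
((30892 - 1*(-75279)) - E) + P = ((30892 - 1*(-75279)) - 1*252605) + 470956 = ((30892 + 75279) - 252605) + 470956 = (106171 - 252605) + 470956 = -146434 + 470956 = 324522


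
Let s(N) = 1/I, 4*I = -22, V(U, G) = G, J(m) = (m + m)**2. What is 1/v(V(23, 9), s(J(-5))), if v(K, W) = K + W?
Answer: 11/97 ≈ 0.11340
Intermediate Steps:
J(m) = 4*m**2 (J(m) = (2*m)**2 = 4*m**2)
I = -11/2 (I = (1/4)*(-22) = -11/2 ≈ -5.5000)
s(N) = -2/11 (s(N) = 1/(-11/2) = -2/11)
1/v(V(23, 9), s(J(-5))) = 1/(9 - 2/11) = 1/(97/11) = 11/97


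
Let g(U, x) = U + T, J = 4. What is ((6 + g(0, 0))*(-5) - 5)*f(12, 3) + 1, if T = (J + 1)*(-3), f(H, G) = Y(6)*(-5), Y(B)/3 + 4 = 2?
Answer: 1201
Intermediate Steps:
Y(B) = -6 (Y(B) = -12 + 3*2 = -12 + 6 = -6)
f(H, G) = 30 (f(H, G) = -6*(-5) = 30)
T = -15 (T = (4 + 1)*(-3) = 5*(-3) = -15)
g(U, x) = -15 + U (g(U, x) = U - 15 = -15 + U)
((6 + g(0, 0))*(-5) - 5)*f(12, 3) + 1 = ((6 + (-15 + 0))*(-5) - 5)*30 + 1 = ((6 - 15)*(-5) - 5)*30 + 1 = (-9*(-5) - 5)*30 + 1 = (45 - 5)*30 + 1 = 40*30 + 1 = 1200 + 1 = 1201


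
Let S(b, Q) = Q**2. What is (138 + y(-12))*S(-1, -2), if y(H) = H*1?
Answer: 504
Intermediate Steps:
y(H) = H
(138 + y(-12))*S(-1, -2) = (138 - 12)*(-2)**2 = 126*4 = 504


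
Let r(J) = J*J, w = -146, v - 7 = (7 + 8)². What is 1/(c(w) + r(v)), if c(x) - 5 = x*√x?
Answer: 53829/2900673377 + 146*I*√146/2900673377 ≈ 1.8557e-5 + 6.0818e-7*I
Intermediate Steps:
v = 232 (v = 7 + (7 + 8)² = 7 + 15² = 7 + 225 = 232)
c(x) = 5 + x^(3/2) (c(x) = 5 + x*√x = 5 + x^(3/2))
r(J) = J²
1/(c(w) + r(v)) = 1/((5 + (-146)^(3/2)) + 232²) = 1/((5 - 146*I*√146) + 53824) = 1/(53829 - 146*I*√146)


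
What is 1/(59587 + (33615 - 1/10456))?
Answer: 10456/974520111 ≈ 1.0729e-5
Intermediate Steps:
1/(59587 + (33615 - 1/10456)) = 1/(59587 + 351478439/10456) = 1/(974520111/10456) = 10456/974520111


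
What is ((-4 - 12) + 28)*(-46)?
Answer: -552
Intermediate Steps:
((-4 - 12) + 28)*(-46) = (-16 + 28)*(-46) = 12*(-46) = -552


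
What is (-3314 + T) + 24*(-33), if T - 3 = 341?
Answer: -3762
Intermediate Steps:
T = 344 (T = 3 + 341 = 344)
(-3314 + T) + 24*(-33) = (-3314 + 344) + 24*(-33) = -2970 - 792 = -3762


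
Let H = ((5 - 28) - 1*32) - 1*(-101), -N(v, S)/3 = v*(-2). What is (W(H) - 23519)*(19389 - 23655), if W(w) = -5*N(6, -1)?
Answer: 101099934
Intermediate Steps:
N(v, S) = 6*v (N(v, S) = -3*v*(-2) = -(-6)*v = 6*v)
H = 46 (H = (-23 - 32) + 101 = -55 + 101 = 46)
W(w) = -180 (W(w) = -30*6 = -5*36 = -180)
(W(H) - 23519)*(19389 - 23655) = (-180 - 23519)*(19389 - 23655) = -23699*(-4266) = 101099934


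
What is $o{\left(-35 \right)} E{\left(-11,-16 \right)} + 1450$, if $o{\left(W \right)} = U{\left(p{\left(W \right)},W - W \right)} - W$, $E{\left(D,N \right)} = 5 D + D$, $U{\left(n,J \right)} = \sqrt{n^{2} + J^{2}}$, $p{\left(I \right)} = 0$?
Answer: $-860$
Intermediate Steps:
$U{\left(n,J \right)} = \sqrt{J^{2} + n^{2}}$
$E{\left(D,N \right)} = 6 D$
$o{\left(W \right)} = - W$ ($o{\left(W \right)} = \sqrt{\left(W - W\right)^{2} + 0^{2}} - W = \sqrt{0^{2} + 0} - W = \sqrt{0 + 0} - W = \sqrt{0} - W = 0 - W = - W$)
$o{\left(-35 \right)} E{\left(-11,-16 \right)} + 1450 = \left(-1\right) \left(-35\right) 6 \left(-11\right) + 1450 = 35 \left(-66\right) + 1450 = -2310 + 1450 = -860$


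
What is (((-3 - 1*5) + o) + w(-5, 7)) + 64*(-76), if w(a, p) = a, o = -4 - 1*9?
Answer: -4890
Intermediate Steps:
o = -13 (o = -4 - 9 = -13)
(((-3 - 1*5) + o) + w(-5, 7)) + 64*(-76) = (((-3 - 1*5) - 13) - 5) + 64*(-76) = (((-3 - 5) - 13) - 5) - 4864 = ((-8 - 13) - 5) - 4864 = (-21 - 5) - 4864 = -26 - 4864 = -4890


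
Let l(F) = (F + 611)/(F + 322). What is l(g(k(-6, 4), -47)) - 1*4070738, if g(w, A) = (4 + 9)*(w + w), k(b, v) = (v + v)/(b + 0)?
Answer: -3508974427/862 ≈ -4.0707e+6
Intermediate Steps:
k(b, v) = 2*v/b (k(b, v) = (2*v)/b = 2*v/b)
g(w, A) = 26*w (g(w, A) = 13*(2*w) = 26*w)
l(F) = (611 + F)/(322 + F)
l(g(k(-6, 4), -47)) - 1*4070738 = (611 + 26*(2*4/(-6)))/(322 + 26*(2*4/(-6))) - 1*4070738 = (611 + 26*(2*4*(-⅙)))/(322 + 26*(2*4*(-⅙))) - 4070738 = (611 + 26*(-4/3))/(322 + 26*(-4/3)) - 4070738 = (611 - 104/3)/(322 - 104/3) - 4070738 = (1729/3)/(862/3) - 4070738 = (3/862)*(1729/3) - 4070738 = 1729/862 - 4070738 = -3508974427/862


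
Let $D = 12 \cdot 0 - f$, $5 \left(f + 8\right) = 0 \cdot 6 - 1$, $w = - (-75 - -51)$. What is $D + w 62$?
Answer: $\frac{7481}{5} \approx 1496.2$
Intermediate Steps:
$w = 24$ ($w = - (-75 + 51) = \left(-1\right) \left(-24\right) = 24$)
$f = - \frac{41}{5}$ ($f = -8 + \frac{0 \cdot 6 - 1}{5} = -8 + \frac{0 - 1}{5} = -8 + \frac{1}{5} \left(-1\right) = -8 - \frac{1}{5} = - \frac{41}{5} \approx -8.2$)
$D = \frac{41}{5}$ ($D = 12 \cdot 0 - - \frac{41}{5} = 0 + \frac{41}{5} = \frac{41}{5} \approx 8.2$)
$D + w 62 = \frac{41}{5} + 24 \cdot 62 = \frac{41}{5} + 1488 = \frac{7481}{5}$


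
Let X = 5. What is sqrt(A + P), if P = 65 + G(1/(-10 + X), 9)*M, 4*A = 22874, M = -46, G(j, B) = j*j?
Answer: sqrt(578166)/10 ≈ 76.037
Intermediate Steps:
G(j, B) = j**2
A = 11437/2 (A = (1/4)*22874 = 11437/2 ≈ 5718.5)
P = 1579/25 (P = 65 + (1/(-10 + 5))**2*(-46) = 65 + (1/(-5))**2*(-46) = 65 + (-1/5)**2*(-46) = 65 + (1/25)*(-46) = 65 - 46/25 = 1579/25 ≈ 63.160)
sqrt(A + P) = sqrt(11437/2 + 1579/25) = sqrt(289083/50) = sqrt(578166)/10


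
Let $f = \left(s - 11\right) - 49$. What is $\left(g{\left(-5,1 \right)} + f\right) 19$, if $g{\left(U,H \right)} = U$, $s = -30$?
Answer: $-1805$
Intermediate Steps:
$f = -90$ ($f = \left(-30 - 11\right) - 49 = -41 - 49 = -90$)
$\left(g{\left(-5,1 \right)} + f\right) 19 = \left(-5 - 90\right) 19 = \left(-95\right) 19 = -1805$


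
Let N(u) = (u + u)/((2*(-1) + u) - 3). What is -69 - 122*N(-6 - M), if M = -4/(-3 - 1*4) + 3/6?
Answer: -35817/169 ≈ -211.93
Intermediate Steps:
M = 15/14 (M = -4/(-3 - 4) + 3*(⅙) = -4/(-7) + ½ = -4*(-⅐) + ½ = 4/7 + ½ = 15/14 ≈ 1.0714)
N(u) = 2*u/(-5 + u) (N(u) = (2*u)/((-2 + u) - 3) = (2*u)/(-5 + u) = 2*u/(-5 + u))
-69 - 122*N(-6 - M) = -69 - 244*(-6 - 1*15/14)/(-5 + (-6 - 1*15/14)) = -69 - 244*(-6 - 15/14)/(-5 + (-6 - 15/14)) = -69 - 244*(-99)/(14*(-5 - 99/14)) = -69 - 244*(-99)/(14*(-169/14)) = -69 - 244*(-99)*(-14)/(14*169) = -69 - 122*198/169 = -69 - 24156/169 = -35817/169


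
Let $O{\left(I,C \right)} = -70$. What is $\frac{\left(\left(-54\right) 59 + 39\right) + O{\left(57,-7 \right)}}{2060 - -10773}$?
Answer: $- \frac{3217}{12833} \approx -0.25068$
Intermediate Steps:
$\frac{\left(\left(-54\right) 59 + 39\right) + O{\left(57,-7 \right)}}{2060 - -10773} = \frac{\left(\left(-54\right) 59 + 39\right) - 70}{2060 - -10773} = \frac{\left(-3186 + 39\right) - 70}{2060 + \left(-1445 + 12218\right)} = \frac{-3147 - 70}{2060 + 10773} = - \frac{3217}{12833}$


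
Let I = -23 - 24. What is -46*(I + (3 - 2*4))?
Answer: 2392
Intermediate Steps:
I = -47
-46*(I + (3 - 2*4)) = -46*(-47 + (3 - 2*4)) = -46*(-47 + (3 - 8)) = -46*(-47 - 5) = -46*(-52) = 2392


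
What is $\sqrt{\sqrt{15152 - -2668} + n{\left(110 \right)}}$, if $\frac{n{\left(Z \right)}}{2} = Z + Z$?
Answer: $\sqrt{440 + 18 \sqrt{55}} \approx 23.948$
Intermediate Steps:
$n{\left(Z \right)} = 4 Z$ ($n{\left(Z \right)} = 2 \left(Z + Z\right) = 2 \cdot 2 Z = 4 Z$)
$\sqrt{\sqrt{15152 - -2668} + n{\left(110 \right)}} = \sqrt{\sqrt{15152 - -2668} + 4 \cdot 110} = \sqrt{\sqrt{15152 + 2668} + 440} = \sqrt{\sqrt{17820} + 440} = \sqrt{18 \sqrt{55} + 440} = \sqrt{440 + 18 \sqrt{55}}$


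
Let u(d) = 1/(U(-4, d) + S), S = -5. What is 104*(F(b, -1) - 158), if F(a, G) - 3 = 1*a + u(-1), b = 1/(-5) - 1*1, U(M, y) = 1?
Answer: -81354/5 ≈ -16271.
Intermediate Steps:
u(d) = -1/4 (u(d) = 1/(1 - 5) = 1/(-4) = -1/4)
b = -6/5 (b = -1/5 - 1 = -6/5 ≈ -1.2000)
F(a, G) = 11/4 + a (F(a, G) = 3 + (1*a - 1/4) = 3 + (a - 1/4) = 3 + (-1/4 + a) = 11/4 + a)
104*(F(b, -1) - 158) = 104*((11/4 - 6/5) - 158) = 104*(31/20 - 158) = 104*(-3129/20) = -81354/5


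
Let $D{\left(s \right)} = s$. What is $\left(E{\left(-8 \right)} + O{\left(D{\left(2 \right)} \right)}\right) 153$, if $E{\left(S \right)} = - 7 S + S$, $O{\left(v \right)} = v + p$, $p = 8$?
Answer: $8874$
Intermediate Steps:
$O{\left(v \right)} = 8 + v$ ($O{\left(v \right)} = v + 8 = 8 + v$)
$E{\left(S \right)} = - 6 S$
$\left(E{\left(-8 \right)} + O{\left(D{\left(2 \right)} \right)}\right) 153 = \left(\left(-6\right) \left(-8\right) + \left(8 + 2\right)\right) 153 = \left(48 + 10\right) 153 = 58 \cdot 153 = 8874$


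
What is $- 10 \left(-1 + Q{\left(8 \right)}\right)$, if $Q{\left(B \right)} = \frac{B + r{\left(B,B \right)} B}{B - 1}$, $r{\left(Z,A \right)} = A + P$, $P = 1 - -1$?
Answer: $- \frac{810}{7} \approx -115.71$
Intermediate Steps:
$P = 2$ ($P = 1 + 1 = 2$)
$r{\left(Z,A \right)} = 2 + A$ ($r{\left(Z,A \right)} = A + 2 = 2 + A$)
$Q{\left(B \right)} = \frac{B + B \left(2 + B\right)}{-1 + B}$ ($Q{\left(B \right)} = \frac{B + \left(2 + B\right) B}{B - 1} = \frac{B + B \left(2 + B\right)}{-1 + B}$)
$- 10 \left(-1 + Q{\left(8 \right)}\right) = - 10 \left(-1 + \frac{8 \left(3 + 8\right)}{-1 + 8}\right) = - 10 \left(-1 + 8 \cdot \frac{1}{7} \cdot 11\right) = - 10 \left(-1 + \frac{88}{7}\right) = \left(-10\right) \frac{81}{7} = - \frac{810}{7}$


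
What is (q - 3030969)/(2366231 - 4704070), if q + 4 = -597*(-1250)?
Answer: 46627/47711 ≈ 0.97728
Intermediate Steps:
q = 746246 (q = -4 - 597*(-1250) = -4 + 746250 = 746246)
(q - 3030969)/(2366231 - 4704070) = (746246 - 3030969)/(2366231 - 4704070) = -2284723/(-2337839) = -2284723*(-1/2337839) = 46627/47711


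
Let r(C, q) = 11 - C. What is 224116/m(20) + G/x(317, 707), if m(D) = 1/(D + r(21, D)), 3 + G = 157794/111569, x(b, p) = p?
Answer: 176781093711367/78879283 ≈ 2.2412e+6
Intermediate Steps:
G = -176913/111569 (G = -3 + 157794/111569 = -176913/111569 ≈ -1.5857)
m(D) = 1/(-10 + D) (m(D) = 1/(D + (11 - 1*21)) = 1/(D + (11 - 21)) = 1/(D - 10) = 1/(-10 + D))
224116/m(20) + G/x(317, 707) = 224116/(1/(-10 + 20)) - 176913/111569/707 = 224116/(1/10) - 176913/111569*1/707 = 224116/(⅒) - 176913/78879283 = 224116*10 - 176913/78879283 = 2241160 - 176913/78879283 = 176781093711367/78879283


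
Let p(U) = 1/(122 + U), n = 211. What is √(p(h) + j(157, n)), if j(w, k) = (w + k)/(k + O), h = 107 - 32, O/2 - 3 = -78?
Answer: 37*√636901/12017 ≈ 2.4572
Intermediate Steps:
O = -150 (O = 6 + 2*(-78) = 6 - 156 = -150)
h = 75
j(w, k) = (k + w)/(-150 + k) (j(w, k) = (w + k)/(k - 150) = (k + w)/(-150 + k))
√(p(h) + j(157, n)) = √(1/(122 + 75) + (211 + 157)/(-150 + 211)) = √(1/197 + 368/61) = √(72557/12017) = 37*√636901/12017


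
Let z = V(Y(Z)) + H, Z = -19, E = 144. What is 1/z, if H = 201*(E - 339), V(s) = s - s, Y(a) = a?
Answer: -1/39195 ≈ -2.5513e-5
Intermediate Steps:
V(s) = 0
H = -39195 (H = 201*(144 - 339) = 201*(-195) = -39195)
z = -39195 (z = 0 - 39195 = -39195)
1/z = 1/(-39195) = -1/39195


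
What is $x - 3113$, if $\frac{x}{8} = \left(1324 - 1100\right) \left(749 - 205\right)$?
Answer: $971735$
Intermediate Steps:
$x = 974848$ ($x = 8 \left(1324 - 1100\right) \left(749 - 205\right) = 8 \cdot 224 \cdot 544 = 8 \cdot 121856 = 974848$)
$x - 3113 = 974848 - 3113 = 971735$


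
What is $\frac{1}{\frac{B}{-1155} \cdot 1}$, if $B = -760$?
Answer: $\frac{231}{152} \approx 1.5197$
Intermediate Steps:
$\frac{1}{\frac{B}{-1155} \cdot 1} = \frac{1}{- \frac{760}{-1155} \cdot 1} = \frac{1}{\left(-760\right) \left(- \frac{1}{1155}\right) 1} = \frac{1}{\frac{152}{231} \cdot 1} = \frac{1}{\frac{152}{231}} = \frac{231}{152}$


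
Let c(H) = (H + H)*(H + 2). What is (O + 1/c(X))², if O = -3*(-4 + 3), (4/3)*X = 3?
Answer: 218089/23409 ≈ 9.3165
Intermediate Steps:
X = 9/4 (X = (¾)*3 = 9/4 ≈ 2.2500)
O = 3 (O = -3*(-1) = 3)
c(H) = 2*H*(2 + H) (c(H) = (2*H)*(2 + H) = 2*H*(2 + H))
(O + 1/c(X))² = (3 + 1/(2*(9/4)*(2 + 9/4)))² = (3 + 1/(2*(9/4)*(17/4)))² = (3 + 1/(153/8))² = (3 + 8/153)² = (467/153)² = 218089/23409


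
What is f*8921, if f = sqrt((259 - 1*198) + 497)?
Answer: 26763*sqrt(62) ≈ 2.1073e+5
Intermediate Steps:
f = 3*sqrt(62) (f = sqrt((259 - 198) + 497) = sqrt(61 + 497) = sqrt(558) = 3*sqrt(62) ≈ 23.622)
f*8921 = (3*sqrt(62))*8921 = 26763*sqrt(62)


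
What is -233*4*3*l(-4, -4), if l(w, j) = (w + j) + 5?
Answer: 8388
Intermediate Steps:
l(w, j) = 5 + j + w (l(w, j) = (j + w) + 5 = 5 + j + w)
-233*4*3*l(-4, -4) = -233*4*3*(5 - 4 - 4) = -2796*(-3) = -233*(-36) = 8388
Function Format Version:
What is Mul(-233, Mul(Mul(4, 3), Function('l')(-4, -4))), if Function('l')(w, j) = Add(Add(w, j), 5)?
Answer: 8388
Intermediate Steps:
Function('l')(w, j) = Add(5, j, w) (Function('l')(w, j) = Add(Add(j, w), 5) = Add(5, j, w))
Mul(-233, Mul(Mul(4, 3), Function('l')(-4, -4))) = Mul(-233, Mul(Mul(4, 3), Add(5, -4, -4))) = Mul(-233, Mul(12, -3)) = Mul(-233, -36) = 8388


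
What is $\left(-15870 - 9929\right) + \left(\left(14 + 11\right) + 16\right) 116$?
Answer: $-21043$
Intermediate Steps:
$\left(-15870 - 9929\right) + \left(\left(14 + 11\right) + 16\right) 116 = -25799 + \left(25 + 16\right) 116 = -25799 + 41 \cdot 116 = -25799 + 4756 = -21043$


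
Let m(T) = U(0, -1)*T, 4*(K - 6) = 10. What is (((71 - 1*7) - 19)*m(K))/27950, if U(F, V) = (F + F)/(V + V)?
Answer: 0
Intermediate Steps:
U(F, V) = F/V (U(F, V) = (2*F)/((2*V)) = (2*F)*(1/(2*V)) = F/V)
K = 17/2 (K = 6 + (¼)*10 = 6 + 5/2 = 17/2 ≈ 8.5000)
m(T) = 0 (m(T) = (0/(-1))*T = (0*(-1))*T = 0*T = 0)
(((71 - 1*7) - 19)*m(K))/27950 = (((71 - 1*7) - 19)*0)/27950 = (((71 - 7) - 19)*0)*(1/27950) = ((64 - 19)*0)*(1/27950) = (45*0)*(1/27950) = 0*(1/27950) = 0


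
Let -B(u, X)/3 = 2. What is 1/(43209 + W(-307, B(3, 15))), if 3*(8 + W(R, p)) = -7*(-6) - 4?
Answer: 3/129641 ≈ 2.3141e-5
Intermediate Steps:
B(u, X) = -6 (B(u, X) = -3*2 = -6)
W(R, p) = 14/3 (W(R, p) = -8 + (-7*(-6) - 4)/3 = -8 + (42 - 4)/3 = -8 + (⅓)*38 = -8 + 38/3 = 14/3)
1/(43209 + W(-307, B(3, 15))) = 1/(43209 + 14/3) = 1/(129641/3) = 3/129641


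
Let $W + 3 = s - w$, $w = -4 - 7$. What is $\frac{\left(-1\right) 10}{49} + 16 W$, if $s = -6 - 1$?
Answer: $\frac{774}{49} \approx 15.796$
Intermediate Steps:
$s = -7$
$w = -11$ ($w = -4 - 7 = -11$)
$W = 1$ ($W = -3 - -4 = -3 + \left(-7 + 11\right) = -3 + 4 = 1$)
$\frac{\left(-1\right) 10}{49} + 16 W = \frac{\left(-1\right) 10}{49} + 16 \cdot 1 = \left(-10\right) \frac{1}{49} + 16 = - \frac{10}{49} + 16 = \frac{774}{49}$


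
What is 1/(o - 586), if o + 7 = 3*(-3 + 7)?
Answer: -1/581 ≈ -0.0017212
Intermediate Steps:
o = 5 (o = -7 + 3*(-3 + 7) = -7 + 3*4 = -7 + 12 = 5)
1/(o - 586) = 1/(5 - 586) = 1/(-581) = -1/581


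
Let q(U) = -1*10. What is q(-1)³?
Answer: -1000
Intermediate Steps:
q(U) = -10
q(-1)³ = (-10)³ = -1000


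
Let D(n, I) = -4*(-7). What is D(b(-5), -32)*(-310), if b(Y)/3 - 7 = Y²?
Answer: -8680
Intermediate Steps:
b(Y) = 21 + 3*Y²
D(n, I) = 28
D(b(-5), -32)*(-310) = 28*(-310) = -8680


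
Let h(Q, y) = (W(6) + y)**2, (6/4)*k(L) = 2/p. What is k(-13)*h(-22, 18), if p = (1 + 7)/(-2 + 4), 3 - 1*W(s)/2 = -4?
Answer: 1024/3 ≈ 341.33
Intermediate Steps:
W(s) = 14 (W(s) = 6 - 2*(-4) = 6 + 8 = 14)
p = 4 (p = 8/2 = 8*(1/2) = 4)
k(L) = 1/3 (k(L) = 2*(2/4)/3 = 2*(2*(1/4))/3 = (2/3)*(1/2) = 1/3)
h(Q, y) = (14 + y)**2
k(-13)*h(-22, 18) = (14 + 18)**2/3 = (1/3)*32**2 = (1/3)*1024 = 1024/3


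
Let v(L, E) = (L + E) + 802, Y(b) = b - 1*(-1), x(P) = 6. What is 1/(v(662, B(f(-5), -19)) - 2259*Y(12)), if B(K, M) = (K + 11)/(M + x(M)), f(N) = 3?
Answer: -13/362753 ≈ -3.5837e-5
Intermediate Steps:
Y(b) = 1 + b (Y(b) = b + 1 = 1 + b)
B(K, M) = (11 + K)/(6 + M) (B(K, M) = (K + 11)/(M + 6) = (11 + K)/(6 + M))
v(L, E) = 802 + E + L (v(L, E) = (E + L) + 802 = 802 + E + L)
1/(v(662, B(f(-5), -19)) - 2259*Y(12)) = 1/((802 + (11 + 3)/(6 - 19) + 662) - 2259*(1 + 12)) = 1/((802 + 14/(-13) + 662) - 2259*13) = 1/((802 - 1/13*14 + 662) - 29367) = 1/((802 - 14/13 + 662) - 29367) = 1/(19018/13 - 29367) = 1/(-362753/13) = -13/362753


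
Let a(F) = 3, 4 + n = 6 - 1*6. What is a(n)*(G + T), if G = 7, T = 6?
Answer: 39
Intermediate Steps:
n = -4 (n = -4 + (6 - 1*6) = -4 + (6 - 6) = -4 + 0 = -4)
a(n)*(G + T) = 3*(7 + 6) = 3*13 = 39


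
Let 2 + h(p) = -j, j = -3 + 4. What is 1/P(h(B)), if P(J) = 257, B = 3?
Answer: 1/257 ≈ 0.0038911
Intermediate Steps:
j = 1
h(p) = -3 (h(p) = -2 - 1*1 = -2 - 1 = -3)
1/P(h(B)) = 1/257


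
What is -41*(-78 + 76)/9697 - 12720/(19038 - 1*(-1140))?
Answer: -20281874/32611011 ≈ -0.62193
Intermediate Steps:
-41*(-78 + 76)/9697 - 12720/(19038 - 1*(-1140)) = -41*(-2)*(1/9697) - 12720/(19038 + 1140) = 82*(1/9697) - 12720/20178 = 82/9697 - 12720*1/20178 = 82/9697 - 2120/3363 = -20281874/32611011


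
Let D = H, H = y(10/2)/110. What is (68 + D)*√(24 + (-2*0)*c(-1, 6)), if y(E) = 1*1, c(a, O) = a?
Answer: 7481*√6/55 ≈ 333.18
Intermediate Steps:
y(E) = 1
H = 1/110 ≈ 0.0090909
D = 1/110 ≈ 0.0090909
(68 + D)*√(24 + (-2*0)*c(-1, 6)) = (68 + 1/110)*√(24 - 2*0*(-1)) = 7481*√(24 + 0*(-1))/110 = 7481*√(24 + 0)/110 = 7481*√24/110 = 7481*(2*√6)/110 = 7481*√6/55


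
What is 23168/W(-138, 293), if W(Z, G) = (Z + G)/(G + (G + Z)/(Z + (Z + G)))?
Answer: 118990848/2635 ≈ 45158.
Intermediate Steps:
W(Z, G) = (G + Z)/(G + (G + Z)/(G + 2*Z)) (W(Z, G) = (G + Z)/(G + (G + Z)/(Z + (G + Z))) = (G + Z)/(G + (G + Z)/(G + 2*Z)))
23168/W(-138, 293) = 23168/(((293**2 + 2*(-138)**2 + 3*293*(-138))/(293 - 138 + 293**2 + 2*293*(-138)))) = 23168/(((85849 + 2*19044 - 121302)/(293 - 138 + 85849 - 80868))) = 23168/(((85849 + 38088 - 121302)/5136)) = 23168/(((1/5136)*2635)) = 23168/(2635/5136) = 23168*(5136/2635) = 118990848/2635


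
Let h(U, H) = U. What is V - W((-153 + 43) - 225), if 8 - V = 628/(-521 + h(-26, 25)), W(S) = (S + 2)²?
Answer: -60651279/547 ≈ -1.1088e+5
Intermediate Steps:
W(S) = (2 + S)²
V = 5004/547 (V = 8 - 628/(-521 - 26) = 8 - 628/(-547) = 8 - 628*(-1)/547 = 8 - 1*(-628/547) = 8 + 628/547 = 5004/547 ≈ 9.1481)
V - W((-153 + 43) - 225) = 5004/547 - (2 + ((-153 + 43) - 225))² = 5004/547 - (2 + (-110 - 225))² = 5004/547 - (2 - 335)² = 5004/547 - 1*(-333)² = 5004/547 - 1*110889 = 5004/547 - 110889 = -60651279/547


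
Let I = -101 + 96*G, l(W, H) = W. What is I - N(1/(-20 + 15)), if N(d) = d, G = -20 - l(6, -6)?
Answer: -12984/5 ≈ -2596.8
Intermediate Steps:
G = -26 (G = -20 - 1*6 = -20 - 6 = -26)
I = -2597 (I = -101 + 96*(-26) = -101 - 2496 = -2597)
I - N(1/(-20 + 15)) = -2597 - 1/(-20 + 15) = -2597 - 1/(-5) = -2597 - 1*(-1/5) = -2597 + 1/5 = -12984/5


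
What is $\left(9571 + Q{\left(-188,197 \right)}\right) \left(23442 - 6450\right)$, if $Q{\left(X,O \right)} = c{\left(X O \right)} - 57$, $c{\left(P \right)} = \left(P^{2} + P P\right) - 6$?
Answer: $46614834979200$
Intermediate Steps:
$c{\left(P \right)} = -6 + 2 P^{2}$ ($c{\left(P \right)} = \left(P^{2} + P^{2}\right) - 6 = 2 P^{2} - 6 = -6 + 2 P^{2}$)
$Q{\left(X,O \right)} = -63 + 2 O^{2} X^{2}$ ($Q{\left(X,O \right)} = \left(-6 + 2 \left(X O\right)^{2}\right) - 57 = \left(-6 + 2 \left(O X\right)^{2}\right) - 57 = \left(-6 + 2 O^{2} X^{2}\right) - 57 = -63 + 2 O^{2} X^{2}$)
$\left(9571 + Q{\left(-188,197 \right)}\right) \left(23442 - 6450\right) = \left(9571 - \left(63 - 2 \cdot 197^{2} \left(-188\right)^{2}\right)\right) \left(23442 - 6450\right) = \left(9571 - \left(63 - 2743330592\right)\right) 16992 = \left(9571 + \left(-63 + 2743330592\right)\right) 16992 = \left(9571 + 2743330529\right) 16992 = 2743340100 \cdot 16992 = 46614834979200$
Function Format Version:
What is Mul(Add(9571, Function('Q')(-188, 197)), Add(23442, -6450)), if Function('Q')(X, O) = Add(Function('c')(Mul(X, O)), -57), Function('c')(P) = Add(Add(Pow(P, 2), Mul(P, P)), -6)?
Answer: 46614834979200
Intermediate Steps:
Function('c')(P) = Add(-6, Mul(2, Pow(P, 2))) (Function('c')(P) = Add(Add(Pow(P, 2), Pow(P, 2)), -6) = Add(Mul(2, Pow(P, 2)), -6) = Add(-6, Mul(2, Pow(P, 2))))
Function('Q')(X, O) = Add(-63, Mul(2, Pow(O, 2), Pow(X, 2))) (Function('Q')(X, O) = Add(Add(-6, Mul(2, Pow(Mul(X, O), 2))), -57) = Add(Add(-6, Mul(2, Pow(Mul(O, X), 2))), -57) = Add(Add(-6, Mul(2, Mul(Pow(O, 2), Pow(X, 2)))), -57) = Add(Add(-6, Mul(2, Pow(O, 2), Pow(X, 2))), -57) = Add(-63, Mul(2, Pow(O, 2), Pow(X, 2))))
Mul(Add(9571, Function('Q')(-188, 197)), Add(23442, -6450)) = Mul(Add(9571, Add(-63, Mul(2, Pow(197, 2), Pow(-188, 2)))), Add(23442, -6450)) = Mul(Add(9571, Add(-63, Mul(2, 38809, 35344))), 16992) = Mul(Add(9571, Add(-63, 2743330592)), 16992) = Mul(Add(9571, 2743330529), 16992) = Mul(2743340100, 16992) = 46614834979200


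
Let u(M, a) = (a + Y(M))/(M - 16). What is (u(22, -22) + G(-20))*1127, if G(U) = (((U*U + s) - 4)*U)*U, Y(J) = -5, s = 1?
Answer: 357925057/2 ≈ 1.7896e+8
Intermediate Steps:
G(U) = U²*(-3 + U²) (G(U) = (((U*U + 1) - 4)*U)*U = (((U² + 1) - 4)*U)*U = (((1 + U²) - 4)*U)*U = ((-3 + U²)*U)*U = (U*(-3 + U²))*U = U²*(-3 + U²))
u(M, a) = (-5 + a)/(-16 + M) (u(M, a) = (a - 5)/(M - 16) = (-5 + a)/(-16 + M))
(u(22, -22) + G(-20))*1127 = ((-5 - 22)/(-16 + 22) + (-20)²*(-3 + (-20)²))*1127 = (-27/6 + 400*(-3 + 400))*1127 = ((⅙)*(-27) + 400*397)*1127 = (-9/2 + 158800)*1127 = (317591/2)*1127 = 357925057/2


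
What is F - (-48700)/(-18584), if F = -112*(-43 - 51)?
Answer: 48900913/4646 ≈ 10525.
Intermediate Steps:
F = 10528 (F = -112*(-94) = 10528)
F - (-48700)/(-18584) = 10528 - (-48700)/(-18584) = 10528 - (-48700)*(-1)/18584 = 10528 - 1*12175/4646 = 10528 - 12175/4646 = 48900913/4646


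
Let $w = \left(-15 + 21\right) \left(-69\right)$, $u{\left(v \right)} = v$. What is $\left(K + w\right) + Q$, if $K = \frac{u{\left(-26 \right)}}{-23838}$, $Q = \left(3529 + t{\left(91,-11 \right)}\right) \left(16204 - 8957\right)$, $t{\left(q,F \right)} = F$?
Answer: $\frac{303869326921}{11919} \approx 2.5495 \cdot 10^{7}$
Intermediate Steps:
$Q = 25494946$ ($Q = \left(3529 - 11\right) \left(16204 - 8957\right) = 3518 \cdot 7247 = 25494946$)
$K = \frac{13}{11919}$ ($K = - \frac{26}{-23838} = \left(-26\right) \left(- \frac{1}{23838}\right) = \frac{13}{11919} \approx 0.0010907$)
$w = -414$ ($w = 6 \left(-69\right) = -414$)
$\left(K + w\right) + Q = \left(\frac{13}{11919} - 414\right) + 25494946 = - \frac{4934453}{11919} + 25494946 = \frac{303869326921}{11919}$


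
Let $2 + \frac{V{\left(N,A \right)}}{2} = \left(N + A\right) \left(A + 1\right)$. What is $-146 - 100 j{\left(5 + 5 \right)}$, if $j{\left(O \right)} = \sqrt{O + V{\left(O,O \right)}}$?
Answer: $-146 - 100 \sqrt{446} \approx -2257.9$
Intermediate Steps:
$V{\left(N,A \right)} = -4 + 2 \left(1 + A\right) \left(A + N\right)$ ($V{\left(N,A \right)} = -4 + 2 \left(N + A\right) \left(A + 1\right) = -4 + 2 \left(A + N\right) \left(1 + A\right) = -4 + 2 \left(1 + A\right) \left(A + N\right)$)
$j{\left(O \right)} = \sqrt{-4 + 4 O^{2} + 5 O}$ ($j{\left(O \right)} = \sqrt{O + \left(-4 + 2 O + 2 O + 2 O^{2} + 2 O O\right)} = \sqrt{O + \left(-4 + 2 O + 2 O + 2 O^{2} + 2 O^{2}\right)} = \sqrt{O + \left(-4 + 4 O + 4 O^{2}\right)} = \sqrt{-4 + 4 O^{2} + 5 O}$)
$-146 - 100 j{\left(5 + 5 \right)} = -146 - 100 \sqrt{-4 + 4 \left(5 + 5\right)^{2} + 5 \left(5 + 5\right)} = -146 - 100 \sqrt{-4 + 4 \cdot 10^{2} + 5 \cdot 10} = -146 - 100 \sqrt{-4 + 4 \cdot 100 + 50} = -146 - 100 \sqrt{-4 + 400 + 50} = -146 - 100 \sqrt{446}$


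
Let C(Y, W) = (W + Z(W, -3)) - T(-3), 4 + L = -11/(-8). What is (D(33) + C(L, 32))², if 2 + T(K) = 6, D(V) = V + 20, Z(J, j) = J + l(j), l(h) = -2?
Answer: 12321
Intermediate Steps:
Z(J, j) = -2 + J (Z(J, j) = J - 2 = -2 + J)
D(V) = 20 + V
T(K) = 4 (T(K) = -2 + 6 = 4)
L = -21/8 (L = -4 - 11/(-8) = -4 - 11*(-⅛) = -4 + 11/8 = -21/8 ≈ -2.6250)
C(Y, W) = -6 + 2*W (C(Y, W) = (W + (-2 + W)) - 1*4 = (-2 + 2*W) - 4 = -6 + 2*W)
(D(33) + C(L, 32))² = ((20 + 33) + (-6 + 2*32))² = (53 + (-6 + 64))² = (53 + 58)² = 111² = 12321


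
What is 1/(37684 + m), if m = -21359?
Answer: 1/16325 ≈ 6.1256e-5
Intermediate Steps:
1/(37684 + m) = 1/(37684 - 21359) = 1/16325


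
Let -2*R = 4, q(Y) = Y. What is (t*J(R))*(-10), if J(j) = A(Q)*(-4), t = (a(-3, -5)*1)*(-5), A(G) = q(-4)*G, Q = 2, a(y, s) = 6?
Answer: 9600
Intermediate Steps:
A(G) = -4*G
R = -2 (R = -½*4 = -2)
t = -30 (t = (6*1)*(-5) = 6*(-5) = -30)
J(j) = 32 (J(j) = -4*2*(-4) = -8*(-4) = 32)
(t*J(R))*(-10) = -30*32*(-10) = -960*(-10) = 9600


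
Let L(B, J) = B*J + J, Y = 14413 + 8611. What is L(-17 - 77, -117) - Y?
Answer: -12143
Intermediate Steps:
Y = 23024
L(B, J) = J + B*J
L(-17 - 77, -117) - Y = -117*(1 + (-17 - 77)) - 1*23024 = -117*(1 - 94) - 23024 = -117*(-93) - 23024 = 10881 - 23024 = -12143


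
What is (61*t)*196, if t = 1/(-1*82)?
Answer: -5978/41 ≈ -145.80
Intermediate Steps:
t = -1/82 (t = 1/(-82) = -1/82 ≈ -0.012195)
(61*t)*196 = (61*(-1/82))*196 = -61/82*196 = -5978/41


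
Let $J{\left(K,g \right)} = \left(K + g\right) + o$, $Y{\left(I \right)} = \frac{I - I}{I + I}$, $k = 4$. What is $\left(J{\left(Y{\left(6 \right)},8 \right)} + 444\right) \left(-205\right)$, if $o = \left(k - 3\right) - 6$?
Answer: $-91635$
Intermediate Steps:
$Y{\left(I \right)} = 0$ ($Y{\left(I \right)} = \frac{0}{2 I} = 0 \frac{1}{2 I} = 0$)
$o = -5$ ($o = \left(4 - 3\right) - 6 = 1 - 6 = -5$)
$J{\left(K,g \right)} = -5 + K + g$ ($J{\left(K,g \right)} = \left(K + g\right) - 5 = -5 + K + g$)
$\left(J{\left(Y{\left(6 \right)},8 \right)} + 444\right) \left(-205\right) = \left(\left(-5 + 0 + 8\right) + 444\right) \left(-205\right) = \left(3 + 444\right) \left(-205\right) = 447 \left(-205\right) = -91635$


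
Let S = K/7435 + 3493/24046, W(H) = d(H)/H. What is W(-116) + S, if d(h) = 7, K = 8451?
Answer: 12666888623/10369356580 ≈ 1.2216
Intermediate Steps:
W(H) = 7/H
S = 229183201/178782010 (S = 8451/7435 + 3493/24046 = 229183201/178782010 ≈ 1.2819)
W(-116) + S = 7/(-116) + 229183201/178782010 = 7*(-1/116) + 229183201/178782010 = -7/116 + 229183201/178782010 = 12666888623/10369356580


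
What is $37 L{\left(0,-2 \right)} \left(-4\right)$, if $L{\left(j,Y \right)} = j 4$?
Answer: $0$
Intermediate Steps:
$L{\left(j,Y \right)} = 4 j$
$37 L{\left(0,-2 \right)} \left(-4\right) = 37 \cdot 4 \cdot 0 \left(-4\right) = 37 \cdot 0 \left(-4\right) = 0 \left(-4\right) = 0$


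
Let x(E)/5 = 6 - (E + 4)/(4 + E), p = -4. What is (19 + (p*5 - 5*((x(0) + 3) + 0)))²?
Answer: 19881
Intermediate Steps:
x(E) = 25 (x(E) = 5*(6 - (E + 4)/(4 + E)) = 5*(6 - (4 + E)/(4 + E)) = 5*(6 - 1*1) = 5*(6 - 1) = 5*5 = 25)
(19 + (p*5 - 5*((x(0) + 3) + 0)))² = (19 + (-4*5 - 5*((25 + 3) + 0)))² = (19 + (-20 - 5*(28 + 0)))² = (19 + (-20 - 5*28))² = (19 + (-20 - 140))² = (19 - 160)² = (-141)² = 19881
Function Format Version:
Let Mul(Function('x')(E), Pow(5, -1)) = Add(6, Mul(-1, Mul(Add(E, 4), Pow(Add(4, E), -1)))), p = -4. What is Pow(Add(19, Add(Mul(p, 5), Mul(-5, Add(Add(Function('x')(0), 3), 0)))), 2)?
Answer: 19881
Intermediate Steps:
Function('x')(E) = 25 (Function('x')(E) = Mul(5, Add(6, Mul(-1, Mul(Add(E, 4), Pow(Add(4, E), -1))))) = Mul(5, Add(6, Mul(-1, Mul(Add(4, E), Pow(Add(4, E), -1))))) = Mul(5, Add(6, Mul(-1, 1))) = Mul(5, Add(6, -1)) = Mul(5, 5) = 25)
Pow(Add(19, Add(Mul(p, 5), Mul(-5, Add(Add(Function('x')(0), 3), 0)))), 2) = Pow(Add(19, Add(Mul(-4, 5), Mul(-5, Add(Add(25, 3), 0)))), 2) = Pow(Add(19, Add(-20, Mul(-5, Add(28, 0)))), 2) = Pow(Add(19, Add(-20, Mul(-5, 28))), 2) = Pow(Add(19, Add(-20, -140)), 2) = Pow(Add(19, -160), 2) = Pow(-141, 2) = 19881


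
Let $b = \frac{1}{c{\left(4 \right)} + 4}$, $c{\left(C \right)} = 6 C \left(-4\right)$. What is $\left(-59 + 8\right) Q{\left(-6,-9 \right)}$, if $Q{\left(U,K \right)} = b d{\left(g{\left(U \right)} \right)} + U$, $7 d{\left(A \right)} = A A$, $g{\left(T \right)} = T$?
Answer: $\frac{49725}{161} \approx 308.85$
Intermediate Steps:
$c{\left(C \right)} = - 24 C$
$b = - \frac{1}{92}$ ($b = \frac{1}{\left(-24\right) 4 + 4} = \frac{1}{-96 + 4} = \frac{1}{-92} = - \frac{1}{92} \approx -0.01087$)
$d{\left(A \right)} = \frac{A^{2}}{7}$ ($d{\left(A \right)} = \frac{A A}{7} = \frac{A^{2}}{7}$)
$Q{\left(U,K \right)} = U - \frac{U^{2}}{644}$ ($Q{\left(U,K \right)} = - \frac{\frac{1}{7} U^{2}}{92} + U = - \frac{U^{2}}{644} + U = U - \frac{U^{2}}{644}$)
$\left(-59 + 8\right) Q{\left(-6,-9 \right)} = \left(-59 + 8\right) \frac{1}{644} \left(-6\right) \left(644 - -6\right) = - 51 \cdot \frac{1}{644} \left(-6\right) \left(644 + 6\right) = - 51 \cdot \frac{1}{644} \left(-6\right) 650 = \left(-51\right) \left(- \frac{975}{161}\right) = \frac{49725}{161}$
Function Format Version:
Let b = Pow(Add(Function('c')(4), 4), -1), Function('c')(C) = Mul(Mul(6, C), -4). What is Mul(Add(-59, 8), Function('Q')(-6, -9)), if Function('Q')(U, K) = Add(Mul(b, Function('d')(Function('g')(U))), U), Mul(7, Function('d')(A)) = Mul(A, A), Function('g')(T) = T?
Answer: Rational(49725, 161) ≈ 308.85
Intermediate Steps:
Function('c')(C) = Mul(-24, C)
b = Rational(-1, 92) (b = Pow(Add(Mul(-24, 4), 4), -1) = Pow(Add(-96, 4), -1) = Pow(-92, -1) = Rational(-1, 92) ≈ -0.010870)
Function('d')(A) = Mul(Rational(1, 7), Pow(A, 2)) (Function('d')(A) = Mul(Rational(1, 7), Mul(A, A)) = Mul(Rational(1, 7), Pow(A, 2)))
Function('Q')(U, K) = Add(U, Mul(Rational(-1, 644), Pow(U, 2))) (Function('Q')(U, K) = Add(Mul(Rational(-1, 92), Mul(Rational(1, 7), Pow(U, 2))), U) = Add(Mul(Rational(-1, 644), Pow(U, 2)), U) = Add(U, Mul(Rational(-1, 644), Pow(U, 2))))
Mul(Add(-59, 8), Function('Q')(-6, -9)) = Mul(Add(-59, 8), Mul(Rational(1, 644), -6, Add(644, Mul(-1, -6)))) = Mul(-51, Mul(Rational(1, 644), -6, Add(644, 6))) = Mul(-51, Mul(Rational(1, 644), -6, 650)) = Mul(-51, Rational(-975, 161)) = Rational(49725, 161)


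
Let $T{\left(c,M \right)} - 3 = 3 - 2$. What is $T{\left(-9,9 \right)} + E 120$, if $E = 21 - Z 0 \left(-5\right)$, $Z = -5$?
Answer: $2524$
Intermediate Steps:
$T{\left(c,M \right)} = 4$ ($T{\left(c,M \right)} = 3 + \left(3 - 2\right) = 3 + 1 = 4$)
$E = 21$ ($E = 21 - \left(-5\right) 0 \left(-5\right) = 21 - 0 \left(-5\right) = 21 - 0 = 21 + 0 = 21$)
$T{\left(-9,9 \right)} + E 120 = 4 + 21 \cdot 120 = 4 + 2520 = 2524$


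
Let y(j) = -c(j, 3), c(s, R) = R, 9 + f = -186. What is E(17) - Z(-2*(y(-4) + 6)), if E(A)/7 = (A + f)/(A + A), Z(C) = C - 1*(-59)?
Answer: -1524/17 ≈ -89.647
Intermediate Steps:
f = -195 (f = -9 - 186 = -195)
y(j) = -3 (y(j) = -1*3 = -3)
Z(C) = 59 + C (Z(C) = C + 59 = 59 + C)
E(A) = 7*(-195 + A)/(2*A) (E(A) = 7*((A - 195)/(A + A)) = 7*((-195 + A)/((2*A))) = 7*((-195 + A)*(1/(2*A))) = 7*((-195 + A)/(2*A)) = 7*(-195 + A)/(2*A))
E(17) - Z(-2*(y(-4) + 6)) = (7/2)*(-195 + 17)/17 - (59 - 2*(-3 + 6)) = (7/2)*(1/17)*(-178) - (59 - 2*3) = -623/17 - (59 - 6) = -623/17 - 1*53 = -623/17 - 53 = -1524/17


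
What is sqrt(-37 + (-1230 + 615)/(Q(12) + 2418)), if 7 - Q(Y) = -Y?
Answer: 4*I*sqrt(13827538)/2437 ≈ 6.1035*I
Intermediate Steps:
Q(Y) = 7 + Y (Q(Y) = 7 - (-1)*Y = 7 + Y)
sqrt(-37 + (-1230 + 615)/(Q(12) + 2418)) = sqrt(-37 + (-1230 + 615)/((7 + 12) + 2418)) = sqrt(-37 - 615/(19 + 2418)) = sqrt(-37 - 615/2437) = sqrt(-90784/2437) = 4*I*sqrt(13827538)/2437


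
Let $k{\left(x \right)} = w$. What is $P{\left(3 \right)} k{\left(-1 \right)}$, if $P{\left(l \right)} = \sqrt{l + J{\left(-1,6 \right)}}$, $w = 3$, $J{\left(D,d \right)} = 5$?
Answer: $6 \sqrt{2} \approx 8.4853$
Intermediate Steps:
$k{\left(x \right)} = 3$
$P{\left(l \right)} = \sqrt{5 + l}$ ($P{\left(l \right)} = \sqrt{l + 5} = \sqrt{5 + l}$)
$P{\left(3 \right)} k{\left(-1 \right)} = \sqrt{5 + 3} \cdot 3 = \sqrt{8} \cdot 3 = 2 \sqrt{2} \cdot 3 = 6 \sqrt{2}$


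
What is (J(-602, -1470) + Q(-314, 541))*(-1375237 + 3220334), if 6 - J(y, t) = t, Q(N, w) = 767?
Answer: 4138552571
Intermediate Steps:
J(y, t) = 6 - t
(J(-602, -1470) + Q(-314, 541))*(-1375237 + 3220334) = ((6 - 1*(-1470)) + 767)*(-1375237 + 3220334) = ((6 + 1470) + 767)*1845097 = (1476 + 767)*1845097 = 2243*1845097 = 4138552571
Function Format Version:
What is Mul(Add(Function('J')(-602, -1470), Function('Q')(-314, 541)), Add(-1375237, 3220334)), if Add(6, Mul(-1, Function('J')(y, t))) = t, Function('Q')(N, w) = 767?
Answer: 4138552571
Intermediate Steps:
Function('J')(y, t) = Add(6, Mul(-1, t))
Mul(Add(Function('J')(-602, -1470), Function('Q')(-314, 541)), Add(-1375237, 3220334)) = Mul(Add(Add(6, Mul(-1, -1470)), 767), Add(-1375237, 3220334)) = Mul(Add(Add(6, 1470), 767), 1845097) = Mul(Add(1476, 767), 1845097) = Mul(2243, 1845097) = 4138552571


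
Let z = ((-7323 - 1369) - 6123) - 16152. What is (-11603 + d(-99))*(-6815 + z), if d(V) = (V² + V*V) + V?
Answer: -298477800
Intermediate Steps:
d(V) = V + 2*V² (d(V) = (V² + V²) + V = 2*V² + V = V + 2*V²)
z = -30967 (z = (-8692 - 6123) - 16152 = -14815 - 16152 = -30967)
(-11603 + d(-99))*(-6815 + z) = (-11603 - 99*(1 + 2*(-99)))*(-6815 - 30967) = (-11603 - 99*(1 - 198))*(-37782) = (-11603 - 99*(-197))*(-37782) = (-11603 + 19503)*(-37782) = 7900*(-37782) = -298477800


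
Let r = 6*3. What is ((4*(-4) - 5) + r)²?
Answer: 9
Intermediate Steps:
r = 18
((4*(-4) - 5) + r)² = ((4*(-4) - 5) + 18)² = ((-16 - 5) + 18)² = (-21 + 18)² = (-3)² = 9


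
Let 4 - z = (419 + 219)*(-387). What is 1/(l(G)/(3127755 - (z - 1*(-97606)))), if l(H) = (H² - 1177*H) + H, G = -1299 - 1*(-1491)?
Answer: -2783239/188928 ≈ -14.732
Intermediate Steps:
G = 192 (G = -1299 + 1491 = 192)
z = 246910 (z = 4 - (419 + 219)*(-387) = 4 - 638*(-387) = 4 - 1*(-246906) = 4 + 246906 = 246910)
l(H) = H² - 1176*H
1/(l(G)/(3127755 - (z - 1*(-97606)))) = 1/((192*(-1176 + 192))/(3127755 - (246910 - 1*(-97606)))) = 1/((192*(-984))/(3127755 - (246910 + 97606))) = 1/(-188928/(3127755 - 1*344516)) = 1/(-188928/(3127755 - 344516)) = 1/(-188928/2783239) = -2783239/188928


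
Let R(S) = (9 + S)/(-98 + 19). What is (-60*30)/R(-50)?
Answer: -142200/41 ≈ -3468.3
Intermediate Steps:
R(S) = -9/79 - S/79 (R(S) = (9 + S)/(-79) = (9 + S)*(-1/79) = -9/79 - S/79)
(-60*30)/R(-50) = (-60*30)/(-9/79 - 1/79*(-50)) = -1800/(-9/79 + 50/79) = -1800/41/79 = -1800*79/41 = -142200/41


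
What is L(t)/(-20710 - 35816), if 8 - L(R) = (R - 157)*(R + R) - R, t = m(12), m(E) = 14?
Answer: -671/9421 ≈ -0.071224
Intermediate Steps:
t = 14
L(R) = 8 + R - 2*R*(-157 + R) (L(R) = 8 - ((R - 157)*(R + R) - R) = 8 - ((-157 + R)*(2*R) - R) = 8 - (2*R*(-157 + R) - R) = 8 - (-R + 2*R*(-157 + R)) = 8 + (R - 2*R*(-157 + R)) = 8 + R - 2*R*(-157 + R))
L(t)/(-20710 - 35816) = (8 - 2*14² + 315*14)/(-20710 - 35816) = (8 - 2*196 + 4410)/(-56526) = (8 - 392 + 4410)*(-1/56526) = 4026*(-1/56526) = -671/9421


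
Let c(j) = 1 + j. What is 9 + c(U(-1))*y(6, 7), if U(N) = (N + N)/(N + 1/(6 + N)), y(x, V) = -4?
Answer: -5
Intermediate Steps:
U(N) = 2*N/(N + 1/(6 + N)) (U(N) = (2*N)/(N + 1/(6 + N)) = 2*N/(N + 1/(6 + N)))
9 + c(U(-1))*y(6, 7) = 9 + (1 + 2*(-1)*(6 - 1)/(1 + (-1)² + 6*(-1)))*(-4) = 9 + (1 + 2*(-1)*5/(1 + 1 - 6))*(-4) = 9 + (1 + 2*(-1)*5/(-4))*(-4) = 9 + (1 + 2*(-1)*(-¼)*5)*(-4) = 9 + (1 + 5/2)*(-4) = 9 + (7/2)*(-4) = 9 - 14 = -5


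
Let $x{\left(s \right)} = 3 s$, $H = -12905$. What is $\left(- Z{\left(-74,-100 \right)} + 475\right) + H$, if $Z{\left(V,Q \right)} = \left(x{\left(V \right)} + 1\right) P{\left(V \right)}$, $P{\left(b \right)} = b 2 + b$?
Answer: $-61492$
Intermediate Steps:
$P{\left(b \right)} = 3 b$ ($P{\left(b \right)} = 2 b + b = 3 b$)
$Z{\left(V,Q \right)} = 3 V \left(1 + 3 V\right)$ ($Z{\left(V,Q \right)} = \left(3 V + 1\right) 3 V = \left(1 + 3 V\right) 3 V = 3 V \left(1 + 3 V\right)$)
$\left(- Z{\left(-74,-100 \right)} + 475\right) + H = \left(- 3 \left(-74\right) \left(1 + 3 \left(-74\right)\right) + 475\right) - 12905 = \left(- 3 \left(-74\right) \left(1 - 222\right) + 475\right) - 12905 = \left(- 3 \left(-74\right) \left(-221\right) + 475\right) - 12905 = \left(\left(-1\right) 49062 + 475\right) - 12905 = \left(-49062 + 475\right) - 12905 = -48587 - 12905 = -61492$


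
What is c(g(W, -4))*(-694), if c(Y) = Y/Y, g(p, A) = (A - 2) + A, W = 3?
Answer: -694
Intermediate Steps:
g(p, A) = -2 + 2*A (g(p, A) = (-2 + A) + A = -2 + 2*A)
c(Y) = 1
c(g(W, -4))*(-694) = 1*(-694) = -694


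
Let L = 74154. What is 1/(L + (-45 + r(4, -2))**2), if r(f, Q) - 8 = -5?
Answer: 1/75918 ≈ 1.3172e-5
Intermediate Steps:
r(f, Q) = 3 (r(f, Q) = 8 - 5 = 3)
1/(L + (-45 + r(4, -2))**2) = 1/(74154 + (-45 + 3)**2) = 1/(74154 + (-42)**2) = 1/(74154 + 1764) = 1/75918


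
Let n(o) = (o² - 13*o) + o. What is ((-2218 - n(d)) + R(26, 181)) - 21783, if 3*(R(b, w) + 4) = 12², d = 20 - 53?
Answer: -25442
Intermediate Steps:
d = -33
R(b, w) = 44 (R(b, w) = -4 + (⅓)*12² = -4 + (⅓)*144 = -4 + 48 = 44)
n(o) = o² - 12*o
((-2218 - n(d)) + R(26, 181)) - 21783 = ((-2218 - (-33)*(-12 - 33)) + 44) - 21783 = ((-2218 - (-33)*(-45)) + 44) - 21783 = ((-2218 - 1*1485) + 44) - 21783 = ((-2218 - 1485) + 44) - 21783 = (-3703 + 44) - 21783 = -3659 - 21783 = -25442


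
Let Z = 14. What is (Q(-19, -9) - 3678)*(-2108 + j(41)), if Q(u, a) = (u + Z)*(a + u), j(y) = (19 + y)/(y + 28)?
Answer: 171465632/23 ≈ 7.4550e+6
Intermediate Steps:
j(y) = (19 + y)/(28 + y)
Q(u, a) = (14 + u)*(a + u) (Q(u, a) = (u + 14)*(a + u) = (14 + u)*(a + u))
(Q(-19, -9) - 3678)*(-2108 + j(41)) = (((-19)**2 + 14*(-9) + 14*(-19) - 9*(-19)) - 3678)*(-2108 + (19 + 41)/(28 + 41)) = ((361 - 126 - 266 + 171) - 3678)*(-2108 + 60/69) = (140 - 3678)*(-2108 + (1/69)*60) = -3538*(-2108 + 20/23) = -3538*(-48464/23) = 171465632/23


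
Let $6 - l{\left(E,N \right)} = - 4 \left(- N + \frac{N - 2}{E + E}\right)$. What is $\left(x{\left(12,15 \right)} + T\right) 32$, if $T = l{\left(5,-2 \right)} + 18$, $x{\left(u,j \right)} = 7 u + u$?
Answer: $\frac{20224}{5} \approx 4044.8$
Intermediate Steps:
$l{\left(E,N \right)} = 6 - 4 N + \frac{2 \left(-2 + N\right)}{E}$ ($l{\left(E,N \right)} = 6 - - 4 \left(- N + \frac{N - 2}{E + E}\right) = 6 - - 4 \left(- N + \frac{-2 + N}{2 E}\right) = 6 - \left(4 N - \frac{2 \left(-2 + N\right)}{E}\right) = 6 - 4 N + \frac{2 \left(-2 + N\right)}{E}$)
$x{\left(u,j \right)} = 8 u$
$T = \frac{152}{5}$ ($T = \left(6 - -8 - \frac{4}{5} + 2 \left(-2\right) \frac{1}{5}\right) + 18 = \left(6 + 8 - \frac{4}{5} + 2 \left(-2\right) \frac{1}{5}\right) + 18 = \left(6 + 8 - \frac{4}{5} - \frac{4}{5}\right) + 18 = \frac{62}{5} + 18 = \frac{152}{5} \approx 30.4$)
$\left(x{\left(12,15 \right)} + T\right) 32 = \left(8 \cdot 12 + \frac{152}{5}\right) 32 = \left(96 + \frac{152}{5}\right) 32 = \frac{632}{5} \cdot 32 = \frac{20224}{5}$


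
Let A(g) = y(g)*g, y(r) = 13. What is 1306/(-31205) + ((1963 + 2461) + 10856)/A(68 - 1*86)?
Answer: -238559002/3650985 ≈ -65.341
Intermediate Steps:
A(g) = 13*g
1306/(-31205) + ((1963 + 2461) + 10856)/A(68 - 1*86) = 1306/(-31205) + ((1963 + 2461) + 10856)/((13*(68 - 1*86))) = 1306*(-1/31205) + (4424 + 10856)/((13*(68 - 86))) = -1306/31205 + 15280/((13*(-18))) = -1306/31205 + 15280/(-234) = -1306/31205 + 15280*(-1/234) = -1306/31205 - 7640/117 = -238559002/3650985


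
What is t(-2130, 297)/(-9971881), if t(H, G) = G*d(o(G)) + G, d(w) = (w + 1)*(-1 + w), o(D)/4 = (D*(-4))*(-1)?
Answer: -6706706688/9971881 ≈ -672.56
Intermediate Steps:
o(D) = 16*D (o(D) = 4*((D*(-4))*(-1)) = 4*(-4*D*(-1)) = 4*(4*D) = 16*D)
d(w) = (1 + w)*(-1 + w)
t(H, G) = G + G*(-1 + 256*G**2) (t(H, G) = G*(-1 + (16*G)**2) + G = G*(-1 + 256*G**2) + G = G + G*(-1 + 256*G**2))
t(-2130, 297)/(-9971881) = (256*297**3)/(-9971881) = (256*26198073)*(-1/9971881) = 6706706688*(-1/9971881) = -6706706688/9971881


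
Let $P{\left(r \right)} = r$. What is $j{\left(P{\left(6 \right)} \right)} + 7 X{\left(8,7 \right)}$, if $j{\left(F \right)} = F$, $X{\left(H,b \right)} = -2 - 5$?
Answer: $-43$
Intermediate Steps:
$X{\left(H,b \right)} = -7$
$j{\left(P{\left(6 \right)} \right)} + 7 X{\left(8,7 \right)} = 6 + 7 \left(-7\right) = 6 - 49 = -43$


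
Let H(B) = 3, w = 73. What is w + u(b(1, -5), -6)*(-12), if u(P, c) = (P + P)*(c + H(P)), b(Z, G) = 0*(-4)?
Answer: 73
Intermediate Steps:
b(Z, G) = 0
u(P, c) = 2*P*(3 + c) (u(P, c) = (P + P)*(c + 3) = (2*P)*(3 + c) = 2*P*(3 + c))
w + u(b(1, -5), -6)*(-12) = 73 + (2*0*(3 - 6))*(-12) = 73 + (2*0*(-3))*(-12) = 73 + 0*(-12) = 73 + 0 = 73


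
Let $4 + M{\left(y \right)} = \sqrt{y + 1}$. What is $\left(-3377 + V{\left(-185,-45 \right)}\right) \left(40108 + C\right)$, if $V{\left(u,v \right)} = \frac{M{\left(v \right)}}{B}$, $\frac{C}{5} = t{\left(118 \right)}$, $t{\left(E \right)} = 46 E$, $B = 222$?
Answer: $- \frac{8402615184}{37} + \frac{22416 i \sqrt{11}}{37} \approx -2.271 \cdot 10^{8} + 2009.3 i$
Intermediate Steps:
$M{\left(y \right)} = -4 + \sqrt{1 + y}$ ($M{\left(y \right)} = -4 + \sqrt{y + 1} = -4 + \sqrt{1 + y}$)
$C = 27140$ ($C = 5 \cdot 46 \cdot 118 = 5 \cdot 5428 = 27140$)
$V{\left(u,v \right)} = - \frac{2}{111} + \frac{\sqrt{1 + v}}{222}$ ($V{\left(u,v \right)} = \frac{-4 + \sqrt{1 + v}}{222} = \left(-4 + \sqrt{1 + v}\right) \frac{1}{222} = - \frac{2}{111} + \frac{\sqrt{1 + v}}{222}$)
$\left(-3377 + V{\left(-185,-45 \right)}\right) \left(40108 + C\right) = \left(-3377 - \left(\frac{2}{111} - \frac{\sqrt{1 - 45}}{222}\right)\right) \left(40108 + 27140\right) = \left(-3377 - \left(\frac{2}{111} - \frac{\sqrt{-44}}{222}\right)\right) 67248 = \left(-3377 - \left(\frac{2}{111} - \frac{2 i \sqrt{11}}{222}\right)\right) 67248 = \left(-3377 - \left(\frac{2}{111} - \frac{i \sqrt{11}}{111}\right)\right) 67248 = \left(- \frac{374849}{111} + \frac{i \sqrt{11}}{111}\right) 67248 = - \frac{8402615184}{37} + \frac{22416 i \sqrt{11}}{37}$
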